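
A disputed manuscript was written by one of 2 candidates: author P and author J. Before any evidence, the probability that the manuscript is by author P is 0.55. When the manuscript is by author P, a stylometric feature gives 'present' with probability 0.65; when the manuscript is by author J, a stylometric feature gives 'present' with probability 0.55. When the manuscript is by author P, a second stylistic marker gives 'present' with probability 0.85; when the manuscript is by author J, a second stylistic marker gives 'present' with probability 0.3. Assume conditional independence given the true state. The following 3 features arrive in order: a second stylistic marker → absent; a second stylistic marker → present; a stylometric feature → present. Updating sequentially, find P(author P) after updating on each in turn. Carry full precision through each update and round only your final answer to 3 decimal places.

0.467

After a second stylistic marker='absent': P(author P) = 0.15·0.5500 / (0.15·0.5500 + 0.7·0.4500) ≈ 0.2075
After a second stylistic marker='present': P(author P) = 0.85·0.2075 / (0.85·0.2075 + 0.3·0.7925) ≈ 0.4260
After a stylometric feature='present': P(author P) = 0.65·0.4260 / (0.65·0.4260 + 0.55·0.5740) ≈ 0.4672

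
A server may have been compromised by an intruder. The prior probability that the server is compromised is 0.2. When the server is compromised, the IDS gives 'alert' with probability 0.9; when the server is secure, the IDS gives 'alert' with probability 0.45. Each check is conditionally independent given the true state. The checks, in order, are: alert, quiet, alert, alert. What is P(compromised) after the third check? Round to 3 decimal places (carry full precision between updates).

After 'alert': P(compromised) = 0.9·0.2000 / (0.9·0.2000 + 0.45·0.8000) ≈ 0.3333
After 'quiet': P(compromised) = 0.1·0.3333 / (0.1·0.3333 + 0.55·0.6667) ≈ 0.0833
After 'alert': P(compromised) = 0.9·0.0833 / (0.9·0.0833 + 0.45·0.9167) ≈ 0.1538

0.154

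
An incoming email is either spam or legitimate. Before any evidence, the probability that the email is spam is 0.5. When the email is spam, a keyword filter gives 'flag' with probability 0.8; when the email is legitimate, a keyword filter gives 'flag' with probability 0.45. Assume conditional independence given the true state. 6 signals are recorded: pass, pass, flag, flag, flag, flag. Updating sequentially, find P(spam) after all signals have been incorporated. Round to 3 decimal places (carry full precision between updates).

0.569

Each posterior becomes the prior for the next update.
After 'pass': P(spam) = 0.2·0.5000 / (0.2·0.5000 + 0.55·0.5000) ≈ 0.2667
After 'pass': P(spam) = 0.2·0.2667 / (0.2·0.2667 + 0.55·0.7333) ≈ 0.1168
After 'flag': P(spam) = 0.8·0.1168 / (0.8·0.1168 + 0.45·0.8832) ≈ 0.1903
After 'flag': P(spam) = 0.8·0.1903 / (0.8·0.1903 + 0.45·0.8097) ≈ 0.2947
After 'flag': P(spam) = 0.8·0.2947 / (0.8·0.2947 + 0.45·0.7053) ≈ 0.4263
After 'flag': P(spam) = 0.8·0.4263 / (0.8·0.4263 + 0.45·0.5737) ≈ 0.5691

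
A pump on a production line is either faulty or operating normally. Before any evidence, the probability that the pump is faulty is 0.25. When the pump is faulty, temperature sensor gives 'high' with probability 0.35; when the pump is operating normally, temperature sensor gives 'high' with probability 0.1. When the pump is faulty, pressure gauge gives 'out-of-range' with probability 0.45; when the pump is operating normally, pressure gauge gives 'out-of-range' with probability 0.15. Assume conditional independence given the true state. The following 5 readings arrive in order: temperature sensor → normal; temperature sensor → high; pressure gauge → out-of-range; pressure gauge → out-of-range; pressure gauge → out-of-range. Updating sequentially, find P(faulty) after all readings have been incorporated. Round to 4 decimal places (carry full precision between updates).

After temperature sensor='normal': P(faulty) = 0.65·0.2500 / (0.65·0.2500 + 0.9·0.7500) ≈ 0.1940
After temperature sensor='high': P(faulty) = 0.35·0.1940 / (0.35·0.1940 + 0.1·0.8060) ≈ 0.4573
After pressure gauge='out-of-range': P(faulty) = 0.45·0.4573 / (0.45·0.4573 + 0.15·0.5427) ≈ 0.7165
After pressure gauge='out-of-range': P(faulty) = 0.45·0.7165 / (0.45·0.7165 + 0.15·0.2835) ≈ 0.8835
After pressure gauge='out-of-range': P(faulty) = 0.45·0.8835 / (0.45·0.8835 + 0.15·0.1165) ≈ 0.9579

0.9579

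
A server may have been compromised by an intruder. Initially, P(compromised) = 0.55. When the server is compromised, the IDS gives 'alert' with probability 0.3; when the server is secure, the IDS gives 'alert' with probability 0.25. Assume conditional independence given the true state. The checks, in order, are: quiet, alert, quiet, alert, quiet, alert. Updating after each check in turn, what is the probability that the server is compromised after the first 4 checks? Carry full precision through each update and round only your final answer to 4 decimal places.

0.6052

After 'quiet': P(compromised) = 0.7·0.5500 / (0.7·0.5500 + 0.75·0.4500) ≈ 0.5329
After 'alert': P(compromised) = 0.3·0.5329 / (0.3·0.5329 + 0.25·0.4671) ≈ 0.5779
After 'quiet': P(compromised) = 0.7·0.5779 / (0.7·0.5779 + 0.75·0.4221) ≈ 0.5609
After 'alert': P(compromised) = 0.3·0.5609 / (0.3·0.5609 + 0.25·0.4391) ≈ 0.6052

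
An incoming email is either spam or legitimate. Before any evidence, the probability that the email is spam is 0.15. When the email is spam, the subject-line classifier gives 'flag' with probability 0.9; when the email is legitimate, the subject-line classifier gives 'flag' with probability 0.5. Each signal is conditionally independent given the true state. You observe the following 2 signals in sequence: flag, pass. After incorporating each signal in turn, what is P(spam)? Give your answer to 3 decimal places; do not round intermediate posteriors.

0.060

Apply Bayes' rule sequentially, carrying P(spam) forward.
After 'flag': P(spam) = 0.9·0.1500 / (0.9·0.1500 + 0.5·0.8500) ≈ 0.2411
After 'pass': P(spam) = 0.1·0.2411 / (0.1·0.2411 + 0.5·0.7589) ≈ 0.0597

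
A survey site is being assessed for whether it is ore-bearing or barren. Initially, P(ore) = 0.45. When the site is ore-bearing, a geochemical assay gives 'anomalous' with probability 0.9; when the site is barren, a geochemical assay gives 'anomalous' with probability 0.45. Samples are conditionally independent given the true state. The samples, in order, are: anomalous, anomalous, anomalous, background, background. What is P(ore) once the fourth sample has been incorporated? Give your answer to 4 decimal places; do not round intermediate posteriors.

0.5434

After 'anomalous': P(ore) = 0.9·0.4500 / (0.9·0.4500 + 0.45·0.5500) ≈ 0.6207
After 'anomalous': P(ore) = 0.9·0.6207 / (0.9·0.6207 + 0.45·0.3793) ≈ 0.7660
After 'anomalous': P(ore) = 0.9·0.7660 / (0.9·0.7660 + 0.45·0.2340) ≈ 0.8675
After 'background': P(ore) = 0.1·0.8675 / (0.1·0.8675 + 0.55·0.1325) ≈ 0.5434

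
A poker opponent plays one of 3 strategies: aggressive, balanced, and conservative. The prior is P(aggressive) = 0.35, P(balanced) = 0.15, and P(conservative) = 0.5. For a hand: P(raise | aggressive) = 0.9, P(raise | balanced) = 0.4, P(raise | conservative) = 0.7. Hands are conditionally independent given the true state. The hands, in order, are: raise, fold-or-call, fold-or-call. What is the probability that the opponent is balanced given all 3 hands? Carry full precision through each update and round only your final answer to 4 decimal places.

After 'raise': normaliser = 0.9·0.3500 + 0.4·0.1500 + 0.7·0.5000; P(aggressive) ≈ 0.4345, P(balanced) ≈ 0.0828, P(conservative) ≈ 0.4828
After 'fold-or-call': normaliser = 0.1·0.4345 + 0.6·0.0828 + 0.3·0.4828; P(aggressive) ≈ 0.1826, P(balanced) ≈ 0.2087, P(conservative) ≈ 0.6087
After 'fold-or-call': normaliser = 0.1·0.1826 + 0.6·0.2087 + 0.3·0.6087; P(aggressive) ≈ 0.0560, P(balanced) ≈ 0.3840, P(conservative) ≈ 0.5600

0.3840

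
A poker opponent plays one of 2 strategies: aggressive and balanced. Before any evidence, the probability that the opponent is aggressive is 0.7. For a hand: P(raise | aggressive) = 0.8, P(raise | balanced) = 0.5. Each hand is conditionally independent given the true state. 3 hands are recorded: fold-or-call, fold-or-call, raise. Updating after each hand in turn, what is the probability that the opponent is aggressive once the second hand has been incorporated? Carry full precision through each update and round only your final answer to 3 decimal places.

After 'fold-or-call': P(aggressive) = 0.2·0.7000 / (0.2·0.7000 + 0.5·0.3000) ≈ 0.4828
After 'fold-or-call': P(aggressive) = 0.2·0.4828 / (0.2·0.4828 + 0.5·0.5172) ≈ 0.2718

0.272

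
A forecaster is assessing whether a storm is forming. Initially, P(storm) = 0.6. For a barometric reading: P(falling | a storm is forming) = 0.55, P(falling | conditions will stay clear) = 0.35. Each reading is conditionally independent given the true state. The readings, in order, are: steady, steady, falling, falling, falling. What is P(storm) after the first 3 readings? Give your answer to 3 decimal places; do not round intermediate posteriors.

0.530

After 'steady': P(storm) = 0.45·0.6000 / (0.45·0.6000 + 0.65·0.4000) ≈ 0.5094
After 'steady': P(storm) = 0.45·0.5094 / (0.45·0.5094 + 0.65·0.4906) ≈ 0.4182
After 'falling': P(storm) = 0.55·0.4182 / (0.55·0.4182 + 0.35·0.5818) ≈ 0.5305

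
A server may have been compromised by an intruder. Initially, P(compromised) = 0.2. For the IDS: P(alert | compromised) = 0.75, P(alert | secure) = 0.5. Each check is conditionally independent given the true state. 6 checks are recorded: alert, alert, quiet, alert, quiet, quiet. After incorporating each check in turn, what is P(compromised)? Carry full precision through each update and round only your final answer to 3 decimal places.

After 'alert': P(compromised) = 0.75·0.2000 / (0.75·0.2000 + 0.5·0.8000) ≈ 0.2727
After 'alert': P(compromised) = 0.75·0.2727 / (0.75·0.2727 + 0.5·0.7273) ≈ 0.3600
After 'quiet': P(compromised) = 0.25·0.3600 / (0.25·0.3600 + 0.5·0.6400) ≈ 0.2195
After 'alert': P(compromised) = 0.75·0.2195 / (0.75·0.2195 + 0.5·0.7805) ≈ 0.2967
After 'quiet': P(compromised) = 0.25·0.2967 / (0.25·0.2967 + 0.5·0.7033) ≈ 0.1742
After 'quiet': P(compromised) = 0.25·0.1742 / (0.25·0.1742 + 0.5·0.8258) ≈ 0.0954

0.095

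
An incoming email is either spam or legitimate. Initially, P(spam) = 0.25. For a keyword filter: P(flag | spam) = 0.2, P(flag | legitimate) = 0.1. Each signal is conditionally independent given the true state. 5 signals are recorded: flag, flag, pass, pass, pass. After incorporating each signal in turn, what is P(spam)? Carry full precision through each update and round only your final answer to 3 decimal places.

0.484

Apply Bayes' rule sequentially, carrying P(spam) forward.
After 'flag': P(spam) = 0.2·0.2500 / (0.2·0.2500 + 0.1·0.7500) ≈ 0.4000
After 'flag': P(spam) = 0.2·0.4000 / (0.2·0.4000 + 0.1·0.6000) ≈ 0.5714
After 'pass': P(spam) = 0.8·0.5714 / (0.8·0.5714 + 0.9·0.4286) ≈ 0.5424
After 'pass': P(spam) = 0.8·0.5424 / (0.8·0.5424 + 0.9·0.4576) ≈ 0.5130
After 'pass': P(spam) = 0.8·0.5130 / (0.8·0.5130 + 0.9·0.4870) ≈ 0.4836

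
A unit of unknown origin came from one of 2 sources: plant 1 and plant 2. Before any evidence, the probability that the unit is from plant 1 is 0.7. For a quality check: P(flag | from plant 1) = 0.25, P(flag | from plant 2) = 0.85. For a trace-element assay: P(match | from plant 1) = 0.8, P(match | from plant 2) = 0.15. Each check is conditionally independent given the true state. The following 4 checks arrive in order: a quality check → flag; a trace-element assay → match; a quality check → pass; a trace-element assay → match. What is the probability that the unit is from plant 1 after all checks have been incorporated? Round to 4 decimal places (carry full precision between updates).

After a quality check='flag': P(plant 1) = 0.25·0.7000 / (0.25·0.7000 + 0.85·0.3000) ≈ 0.4070
After a trace-element assay='match': P(plant 1) = 0.8·0.4070 / (0.8·0.4070 + 0.15·0.5930) ≈ 0.7854
After a quality check='pass': P(plant 1) = 0.75·0.7854 / (0.75·0.7854 + 0.15·0.2146) ≈ 0.9482
After a trace-element assay='match': P(plant 1) = 0.8·0.9482 / (0.8·0.9482 + 0.15·0.0518) ≈ 0.9899

0.9899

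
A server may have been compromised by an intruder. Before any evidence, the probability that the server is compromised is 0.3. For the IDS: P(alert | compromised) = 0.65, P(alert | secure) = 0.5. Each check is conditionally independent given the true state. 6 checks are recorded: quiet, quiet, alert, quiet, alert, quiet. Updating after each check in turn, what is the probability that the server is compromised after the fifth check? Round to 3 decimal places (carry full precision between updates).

0.199

After 'quiet': P(compromised) = 0.35·0.3000 / (0.35·0.3000 + 0.5·0.7000) ≈ 0.2308
After 'quiet': P(compromised) = 0.35·0.2308 / (0.35·0.2308 + 0.5·0.7692) ≈ 0.1736
After 'alert': P(compromised) = 0.65·0.1736 / (0.65·0.1736 + 0.5·0.8264) ≈ 0.2145
After 'quiet': P(compromised) = 0.35·0.2145 / (0.35·0.2145 + 0.5·0.7855) ≈ 0.1604
After 'alert': P(compromised) = 0.65·0.1604 / (0.65·0.1604 + 0.5·0.8396) ≈ 0.1990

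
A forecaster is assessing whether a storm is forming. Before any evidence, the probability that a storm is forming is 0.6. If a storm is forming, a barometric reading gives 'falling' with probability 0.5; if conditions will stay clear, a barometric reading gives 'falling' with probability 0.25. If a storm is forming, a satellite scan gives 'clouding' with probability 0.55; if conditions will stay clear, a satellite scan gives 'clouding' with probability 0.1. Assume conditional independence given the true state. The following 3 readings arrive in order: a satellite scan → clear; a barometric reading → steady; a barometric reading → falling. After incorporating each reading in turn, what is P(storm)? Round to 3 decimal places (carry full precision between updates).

0.500

Each posterior becomes the prior for the next update.
After a satellite scan='clear': P(storm) = 0.45·0.6000 / (0.45·0.6000 + 0.9·0.4000) ≈ 0.4286
After a barometric reading='steady': P(storm) = 0.5·0.4286 / (0.5·0.4286 + 0.75·0.5714) ≈ 0.3333
After a barometric reading='falling': P(storm) = 0.5·0.3333 / (0.5·0.3333 + 0.25·0.6667) ≈ 0.5000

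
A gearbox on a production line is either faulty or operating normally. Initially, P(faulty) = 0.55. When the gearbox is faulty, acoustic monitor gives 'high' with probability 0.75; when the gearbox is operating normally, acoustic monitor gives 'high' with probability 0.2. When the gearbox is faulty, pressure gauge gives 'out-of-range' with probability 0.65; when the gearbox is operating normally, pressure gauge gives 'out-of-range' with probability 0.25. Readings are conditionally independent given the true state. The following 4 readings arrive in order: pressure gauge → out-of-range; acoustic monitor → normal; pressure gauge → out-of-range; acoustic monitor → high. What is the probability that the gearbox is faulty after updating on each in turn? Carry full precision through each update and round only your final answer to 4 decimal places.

Each posterior becomes the prior for the next update.
After pressure gauge='out-of-range': P(faulty) = 0.65·0.5500 / (0.65·0.5500 + 0.25·0.4500) ≈ 0.7606
After acoustic monitor='normal': P(faulty) = 0.25·0.7606 / (0.25·0.7606 + 0.8·0.2394) ≈ 0.4983
After pressure gauge='out-of-range': P(faulty) = 0.65·0.4983 / (0.65·0.4983 + 0.25·0.5017) ≈ 0.7208
After acoustic monitor='high': P(faulty) = 0.75·0.7208 / (0.75·0.7208 + 0.2·0.2792) ≈ 0.9064

0.9064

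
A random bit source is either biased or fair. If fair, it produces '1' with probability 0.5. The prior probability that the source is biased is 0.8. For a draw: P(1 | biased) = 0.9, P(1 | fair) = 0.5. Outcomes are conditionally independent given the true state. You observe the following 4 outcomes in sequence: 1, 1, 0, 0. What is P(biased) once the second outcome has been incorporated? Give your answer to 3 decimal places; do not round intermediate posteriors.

After '1': P(biased) = 0.9·0.8000 / (0.9·0.8000 + 0.5·0.2000) ≈ 0.8780
After '1': P(biased) = 0.9·0.8780 / (0.9·0.8780 + 0.5·0.1220) ≈ 0.9284

0.928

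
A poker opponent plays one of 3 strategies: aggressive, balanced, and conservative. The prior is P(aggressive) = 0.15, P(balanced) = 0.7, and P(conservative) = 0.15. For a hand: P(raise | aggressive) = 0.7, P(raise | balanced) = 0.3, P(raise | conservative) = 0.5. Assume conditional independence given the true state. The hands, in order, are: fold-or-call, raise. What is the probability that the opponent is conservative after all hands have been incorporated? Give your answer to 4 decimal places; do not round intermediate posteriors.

0.1736

Each posterior becomes the prior for the next update.
After 'fold-or-call': normaliser = 0.3·0.1500 + 0.7·0.7000 + 0.5·0.1500; P(aggressive) ≈ 0.0738, P(balanced) ≈ 0.8033, P(conservative) ≈ 0.1230
After 'raise': normaliser = 0.7·0.0738 + 0.3·0.8033 + 0.5·0.1230; P(aggressive) ≈ 0.1458, P(balanced) ≈ 0.6806, P(conservative) ≈ 0.1736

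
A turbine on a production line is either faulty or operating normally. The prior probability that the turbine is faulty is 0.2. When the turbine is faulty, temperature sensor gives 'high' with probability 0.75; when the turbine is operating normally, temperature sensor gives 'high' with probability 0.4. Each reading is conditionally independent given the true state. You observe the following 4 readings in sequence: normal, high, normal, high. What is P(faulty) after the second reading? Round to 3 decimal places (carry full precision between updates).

After 'normal': P(faulty) = 0.25·0.2000 / (0.25·0.2000 + 0.6·0.8000) ≈ 0.0943
After 'high': P(faulty) = 0.75·0.0943 / (0.75·0.0943 + 0.4·0.9057) ≈ 0.1634

0.163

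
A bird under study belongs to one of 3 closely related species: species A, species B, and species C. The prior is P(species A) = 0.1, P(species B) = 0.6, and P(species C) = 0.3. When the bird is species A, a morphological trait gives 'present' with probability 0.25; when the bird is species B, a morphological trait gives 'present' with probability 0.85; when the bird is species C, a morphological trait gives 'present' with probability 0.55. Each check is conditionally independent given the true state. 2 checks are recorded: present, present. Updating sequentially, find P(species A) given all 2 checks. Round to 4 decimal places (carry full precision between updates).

Each posterior becomes the prior for the next update.
After 'present': normaliser = 0.25·0.1000 + 0.85·0.6000 + 0.55·0.3000; P(species A) ≈ 0.0357, P(species B) ≈ 0.7286, P(species C) ≈ 0.2357
After 'present': normaliser = 0.25·0.0357 + 0.85·0.7286 + 0.55·0.2357; P(species A) ≈ 0.0118, P(species B) ≈ 0.8172, P(species C) ≈ 0.1711

0.0118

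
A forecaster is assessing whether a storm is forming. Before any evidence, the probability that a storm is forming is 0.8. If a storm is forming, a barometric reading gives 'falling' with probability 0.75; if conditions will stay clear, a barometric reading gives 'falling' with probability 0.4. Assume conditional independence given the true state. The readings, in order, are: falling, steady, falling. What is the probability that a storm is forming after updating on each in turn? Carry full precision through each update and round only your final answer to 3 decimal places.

0.854

After 'falling': P(storm) = 0.75·0.8000 / (0.75·0.8000 + 0.4·0.2000) ≈ 0.8824
After 'steady': P(storm) = 0.25·0.8824 / (0.25·0.8824 + 0.6·0.1176) ≈ 0.7576
After 'falling': P(storm) = 0.75·0.7576 / (0.75·0.7576 + 0.4·0.2424) ≈ 0.8542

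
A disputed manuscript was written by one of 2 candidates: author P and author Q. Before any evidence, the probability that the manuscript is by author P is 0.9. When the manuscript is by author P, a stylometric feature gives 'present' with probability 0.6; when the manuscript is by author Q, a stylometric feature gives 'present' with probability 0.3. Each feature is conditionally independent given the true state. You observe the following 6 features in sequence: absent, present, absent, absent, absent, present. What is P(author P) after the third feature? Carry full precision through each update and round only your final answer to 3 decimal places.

0.855

After 'absent': P(author P) = 0.4·0.9000 / (0.4·0.9000 + 0.7·0.1000) ≈ 0.8372
After 'present': P(author P) = 0.6·0.8372 / (0.6·0.8372 + 0.3·0.1628) ≈ 0.9114
After 'absent': P(author P) = 0.4·0.9114 / (0.4·0.9114 + 0.7·0.0886) ≈ 0.8546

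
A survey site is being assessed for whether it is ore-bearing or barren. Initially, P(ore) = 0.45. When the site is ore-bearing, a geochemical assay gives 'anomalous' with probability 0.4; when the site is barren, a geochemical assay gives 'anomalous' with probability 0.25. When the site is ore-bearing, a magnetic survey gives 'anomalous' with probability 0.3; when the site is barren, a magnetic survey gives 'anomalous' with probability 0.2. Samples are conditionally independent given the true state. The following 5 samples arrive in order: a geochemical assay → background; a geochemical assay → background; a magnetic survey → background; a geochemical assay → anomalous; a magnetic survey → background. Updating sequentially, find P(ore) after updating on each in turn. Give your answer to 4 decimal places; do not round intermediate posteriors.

After a geochemical assay='background': P(ore) = 0.6·0.4500 / (0.6·0.4500 + 0.75·0.5500) ≈ 0.3956
After a geochemical assay='background': P(ore) = 0.6·0.3956 / (0.6·0.3956 + 0.75·0.6044) ≈ 0.3437
After a magnetic survey='background': P(ore) = 0.7·0.3437 / (0.7·0.3437 + 0.8·0.6563) ≈ 0.3142
After a geochemical assay='anomalous': P(ore) = 0.4·0.3142 / (0.4·0.3142 + 0.25·0.6858) ≈ 0.4230
After a magnetic survey='background': P(ore) = 0.7·0.4230 / (0.7·0.4230 + 0.8·0.5770) ≈ 0.3908

0.3908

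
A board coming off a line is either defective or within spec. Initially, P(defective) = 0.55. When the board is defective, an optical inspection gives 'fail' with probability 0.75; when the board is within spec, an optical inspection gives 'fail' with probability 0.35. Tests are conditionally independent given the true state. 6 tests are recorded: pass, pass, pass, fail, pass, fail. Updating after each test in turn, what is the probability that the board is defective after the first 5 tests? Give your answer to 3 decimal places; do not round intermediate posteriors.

Each posterior becomes the prior for the next update.
After 'pass': P(defective) = 0.25·0.5500 / (0.25·0.5500 + 0.65·0.4500) ≈ 0.3198
After 'pass': P(defective) = 0.25·0.3198 / (0.25·0.3198 + 0.65·0.6802) ≈ 0.1531
After 'pass': P(defective) = 0.25·0.1531 / (0.25·0.1531 + 0.65·0.8469) ≈ 0.0650
After 'fail': P(defective) = 0.75·0.0650 / (0.75·0.0650 + 0.35·0.9350) ≈ 0.1297
After 'pass': P(defective) = 0.25·0.1297 / (0.25·0.1297 + 0.65·0.8703) ≈ 0.0542

0.054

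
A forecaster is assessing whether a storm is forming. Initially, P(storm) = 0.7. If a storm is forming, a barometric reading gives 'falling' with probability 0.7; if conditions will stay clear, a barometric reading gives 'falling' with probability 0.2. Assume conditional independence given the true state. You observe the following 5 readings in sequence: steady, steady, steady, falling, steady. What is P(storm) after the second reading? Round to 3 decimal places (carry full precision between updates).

0.247

After 'steady': P(storm) = 0.3·0.7000 / (0.3·0.7000 + 0.8·0.3000) ≈ 0.4667
After 'steady': P(storm) = 0.3·0.4667 / (0.3·0.4667 + 0.8·0.5333) ≈ 0.2471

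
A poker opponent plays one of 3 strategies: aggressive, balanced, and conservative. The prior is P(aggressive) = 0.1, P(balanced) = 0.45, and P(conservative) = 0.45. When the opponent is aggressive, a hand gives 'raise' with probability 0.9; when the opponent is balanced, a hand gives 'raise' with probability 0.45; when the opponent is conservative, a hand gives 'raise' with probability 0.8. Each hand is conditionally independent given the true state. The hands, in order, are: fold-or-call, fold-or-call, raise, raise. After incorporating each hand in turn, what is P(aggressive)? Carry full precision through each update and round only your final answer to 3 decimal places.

0.020

After 'fold-or-call': normaliser = 0.1·0.1000 + 0.55·0.4500 + 0.2·0.4500; P(aggressive) ≈ 0.0288, P(balanced) ≈ 0.7122, P(conservative) ≈ 0.2590
After 'fold-or-call': normaliser = 0.1·0.0288 + 0.55·0.7122 + 0.2·0.2590; P(aggressive) ≈ 0.0064, P(balanced) ≈ 0.8775, P(conservative) ≈ 0.1160
After 'raise': normaliser = 0.9·0.0064 + 0.45·0.8775 + 0.8·0.1160; P(aggressive) ≈ 0.0118, P(balanced) ≈ 0.8001, P(conservative) ≈ 0.1881
After 'raise': normaliser = 0.9·0.0118 + 0.45·0.8001 + 0.8·0.1881; P(aggressive) ≈ 0.0203, P(balanced) ≈ 0.6909, P(conservative) ≈ 0.2888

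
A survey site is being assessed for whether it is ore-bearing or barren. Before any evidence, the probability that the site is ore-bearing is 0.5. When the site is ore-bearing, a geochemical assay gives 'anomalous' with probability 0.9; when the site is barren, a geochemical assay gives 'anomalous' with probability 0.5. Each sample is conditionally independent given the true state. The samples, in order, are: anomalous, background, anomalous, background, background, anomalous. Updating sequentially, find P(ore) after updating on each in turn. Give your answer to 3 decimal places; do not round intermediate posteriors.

Each posterior becomes the prior for the next update.
After 'anomalous': P(ore) = 0.9·0.5000 / (0.9·0.5000 + 0.5·0.5000) ≈ 0.6429
After 'background': P(ore) = 0.1·0.6429 / (0.1·0.6429 + 0.5·0.3571) ≈ 0.2647
After 'anomalous': P(ore) = 0.9·0.2647 / (0.9·0.2647 + 0.5·0.7353) ≈ 0.3932
After 'background': P(ore) = 0.1·0.3932 / (0.1·0.3932 + 0.5·0.6068) ≈ 0.1147
After 'background': P(ore) = 0.1·0.1147 / (0.1·0.1147 + 0.5·0.8853) ≈ 0.0253
After 'anomalous': P(ore) = 0.9·0.0253 / (0.9·0.0253 + 0.5·0.9747) ≈ 0.0446

0.045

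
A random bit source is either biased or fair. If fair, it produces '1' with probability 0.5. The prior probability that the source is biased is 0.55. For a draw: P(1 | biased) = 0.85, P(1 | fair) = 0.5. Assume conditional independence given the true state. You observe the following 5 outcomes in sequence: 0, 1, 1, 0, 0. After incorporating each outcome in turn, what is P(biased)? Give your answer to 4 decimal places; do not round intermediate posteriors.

After '0': P(biased) = 0.15·0.5500 / (0.15·0.5500 + 0.5·0.4500) ≈ 0.2683
After '1': P(biased) = 0.85·0.2683 / (0.85·0.2683 + 0.5·0.7317) ≈ 0.3840
After '1': P(biased) = 0.85·0.3840 / (0.85·0.3840 + 0.5·0.6160) ≈ 0.5145
After '0': P(biased) = 0.15·0.5145 / (0.15·0.5145 + 0.5·0.4855) ≈ 0.2412
After '0': P(biased) = 0.15·0.2412 / (0.15·0.2412 + 0.5·0.7588) ≈ 0.0871

0.0871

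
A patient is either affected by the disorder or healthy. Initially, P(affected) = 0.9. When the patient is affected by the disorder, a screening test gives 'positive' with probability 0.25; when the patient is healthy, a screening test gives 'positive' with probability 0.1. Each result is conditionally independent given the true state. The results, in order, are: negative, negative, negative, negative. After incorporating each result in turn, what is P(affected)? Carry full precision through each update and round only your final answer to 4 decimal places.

Apply Bayes' rule sequentially, carrying P(affected) forward.
After 'negative': P(affected) = 0.75·0.9000 / (0.75·0.9000 + 0.9·0.1000) ≈ 0.8824
After 'negative': P(affected) = 0.75·0.8824 / (0.75·0.8824 + 0.9·0.1176) ≈ 0.8621
After 'negative': P(affected) = 0.75·0.8621 / (0.75·0.8621 + 0.9·0.1379) ≈ 0.8389
After 'negative': P(affected) = 0.75·0.8389 / (0.75·0.8389 + 0.9·0.1611) ≈ 0.8127

0.8127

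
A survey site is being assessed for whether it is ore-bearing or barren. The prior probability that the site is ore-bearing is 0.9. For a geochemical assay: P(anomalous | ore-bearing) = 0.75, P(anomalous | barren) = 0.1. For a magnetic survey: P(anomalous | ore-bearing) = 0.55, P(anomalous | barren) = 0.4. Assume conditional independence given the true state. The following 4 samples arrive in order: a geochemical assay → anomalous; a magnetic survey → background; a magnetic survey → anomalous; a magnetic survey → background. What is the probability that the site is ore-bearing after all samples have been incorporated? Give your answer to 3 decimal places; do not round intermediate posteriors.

0.981

After a geochemical assay='anomalous': P(ore) = 0.75·0.9000 / (0.75·0.9000 + 0.1·0.1000) ≈ 0.9854
After a magnetic survey='background': P(ore) = 0.45·0.9854 / (0.45·0.9854 + 0.6·0.0146) ≈ 0.9806
After a magnetic survey='anomalous': P(ore) = 0.55·0.9806 / (0.55·0.9806 + 0.4·0.0194) ≈ 0.9858
After a magnetic survey='background': P(ore) = 0.45·0.9858 / (0.45·0.9858 + 0.6·0.0142) ≈ 0.9812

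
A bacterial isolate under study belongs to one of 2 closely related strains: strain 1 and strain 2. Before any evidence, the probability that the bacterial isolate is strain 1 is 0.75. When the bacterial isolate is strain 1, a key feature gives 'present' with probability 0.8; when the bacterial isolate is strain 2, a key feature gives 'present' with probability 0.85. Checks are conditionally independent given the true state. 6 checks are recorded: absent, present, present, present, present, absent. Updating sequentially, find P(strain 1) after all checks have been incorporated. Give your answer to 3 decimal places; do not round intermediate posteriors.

After 'absent': P(strain 1) = 0.2·0.7500 / (0.2·0.7500 + 0.15·0.2500) ≈ 0.8000
After 'present': P(strain 1) = 0.8·0.8000 / (0.8·0.8000 + 0.85·0.2000) ≈ 0.7901
After 'present': P(strain 1) = 0.8·0.7901 / (0.8·0.7901 + 0.85·0.2099) ≈ 0.7799
After 'present': P(strain 1) = 0.8·0.7799 / (0.8·0.7799 + 0.85·0.2201) ≈ 0.7693
After 'present': P(strain 1) = 0.8·0.7693 / (0.8·0.7693 + 0.85·0.2307) ≈ 0.7584
After 'absent': P(strain 1) = 0.2·0.7584 / (0.2·0.7584 + 0.15·0.2416) ≈ 0.8071

0.807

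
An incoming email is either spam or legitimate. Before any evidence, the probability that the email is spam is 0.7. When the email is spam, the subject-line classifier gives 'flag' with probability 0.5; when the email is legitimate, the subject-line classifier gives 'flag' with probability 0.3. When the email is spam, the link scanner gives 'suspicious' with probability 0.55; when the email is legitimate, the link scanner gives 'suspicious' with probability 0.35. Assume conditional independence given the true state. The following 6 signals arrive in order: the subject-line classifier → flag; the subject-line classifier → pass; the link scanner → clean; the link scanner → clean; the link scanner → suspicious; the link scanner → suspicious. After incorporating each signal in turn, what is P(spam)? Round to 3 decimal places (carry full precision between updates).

0.767

After the subject-line classifier='flag': P(spam) = 0.5·0.7000 / (0.5·0.7000 + 0.3·0.3000) ≈ 0.7955
After the subject-line classifier='pass': P(spam) = 0.5·0.7955 / (0.5·0.7955 + 0.7·0.2045) ≈ 0.7353
After the link scanner='clean': P(spam) = 0.45·0.7353 / (0.45·0.7353 + 0.65·0.2647) ≈ 0.6579
After the link scanner='clean': P(spam) = 0.45·0.6579 / (0.45·0.6579 + 0.65·0.3421) ≈ 0.5711
After the link scanner='suspicious': P(spam) = 0.55·0.5711 / (0.55·0.5711 + 0.35·0.4289) ≈ 0.6766
After the link scanner='suspicious': P(spam) = 0.55·0.6766 / (0.55·0.6766 + 0.35·0.3234) ≈ 0.7668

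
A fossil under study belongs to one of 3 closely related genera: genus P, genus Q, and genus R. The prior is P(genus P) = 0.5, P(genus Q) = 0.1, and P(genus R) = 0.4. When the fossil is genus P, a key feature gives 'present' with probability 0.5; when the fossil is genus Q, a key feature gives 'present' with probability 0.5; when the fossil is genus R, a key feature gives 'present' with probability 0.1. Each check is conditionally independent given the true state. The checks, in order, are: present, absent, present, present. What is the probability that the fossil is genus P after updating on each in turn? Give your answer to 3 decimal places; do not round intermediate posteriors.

After 'present': normaliser = 0.5·0.5000 + 0.5·0.1000 + 0.1·0.4000; P(genus P) ≈ 0.7353, P(genus Q) ≈ 0.1471, P(genus R) ≈ 0.1176
After 'absent': normaliser = 0.5·0.7353 + 0.5·0.1471 + 0.9·0.1176; P(genus P) ≈ 0.6720, P(genus Q) ≈ 0.1344, P(genus R) ≈ 0.1935
After 'present': normaliser = 0.5·0.6720 + 0.5·0.1344 + 0.1·0.1935; P(genus P) ≈ 0.7952, P(genus Q) ≈ 0.1590, P(genus R) ≈ 0.0458
After 'present': normaliser = 0.5·0.7952 + 0.5·0.1590 + 0.1·0.0458; P(genus P) ≈ 0.8254, P(genus Q) ≈ 0.1651, P(genus R) ≈ 0.0095

0.825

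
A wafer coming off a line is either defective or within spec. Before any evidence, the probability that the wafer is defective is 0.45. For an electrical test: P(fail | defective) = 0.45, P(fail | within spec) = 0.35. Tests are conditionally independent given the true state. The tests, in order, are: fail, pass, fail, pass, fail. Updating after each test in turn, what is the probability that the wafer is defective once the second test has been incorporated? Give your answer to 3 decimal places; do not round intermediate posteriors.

After 'fail': P(defective) = 0.45·0.4500 / (0.45·0.4500 + 0.35·0.5500) ≈ 0.5127
After 'pass': P(defective) = 0.55·0.5127 / (0.55·0.5127 + 0.65·0.4873) ≈ 0.4709

0.471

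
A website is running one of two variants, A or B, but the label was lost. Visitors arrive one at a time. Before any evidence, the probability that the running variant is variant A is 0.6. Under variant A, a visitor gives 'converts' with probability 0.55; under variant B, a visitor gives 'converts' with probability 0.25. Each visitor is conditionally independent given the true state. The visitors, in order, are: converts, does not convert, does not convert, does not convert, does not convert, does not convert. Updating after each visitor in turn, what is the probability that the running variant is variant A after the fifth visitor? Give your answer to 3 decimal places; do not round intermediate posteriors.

After 'converts': P(A) = 0.55·0.6000 / (0.55·0.6000 + 0.25·0.4000) ≈ 0.7674
After 'does not convert': P(A) = 0.45·0.7674 / (0.45·0.7674 + 0.75·0.2326) ≈ 0.6644
After 'does not convert': P(A) = 0.45·0.6644 / (0.45·0.6644 + 0.75·0.3356) ≈ 0.5430
After 'does not convert': P(A) = 0.45·0.5430 / (0.45·0.5430 + 0.75·0.4570) ≈ 0.4162
After 'does not convert': P(A) = 0.45·0.4162 / (0.45·0.4162 + 0.75·0.5838) ≈ 0.2996

0.300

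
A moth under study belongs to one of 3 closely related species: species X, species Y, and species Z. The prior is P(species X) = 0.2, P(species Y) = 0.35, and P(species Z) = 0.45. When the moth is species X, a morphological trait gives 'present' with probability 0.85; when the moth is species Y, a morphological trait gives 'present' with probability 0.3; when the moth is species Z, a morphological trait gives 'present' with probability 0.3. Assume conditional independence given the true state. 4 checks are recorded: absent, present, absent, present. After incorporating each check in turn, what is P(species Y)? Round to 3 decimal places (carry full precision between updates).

0.401

After 'absent': normaliser = 0.15·0.2000 + 0.7·0.3500 + 0.7·0.4500; P(species X) ≈ 0.0508, P(species Y) ≈ 0.4153, P(species Z) ≈ 0.5339
After 'present': normaliser = 0.85·0.0508 + 0.3·0.4153 + 0.3·0.5339; P(species X) ≈ 0.1318, P(species Y) ≈ 0.3798, P(species Z) ≈ 0.4884
After 'absent': normaliser = 0.15·0.1318 + 0.7·0.3798 + 0.7·0.4884; P(species X) ≈ 0.0315, P(species Y) ≈ 0.4237, P(species Z) ≈ 0.5448
After 'present': normaliser = 0.85·0.0315 + 0.3·0.4237 + 0.3·0.5448; P(species X) ≈ 0.0844, P(species Y) ≈ 0.4006, P(species Z) ≈ 0.5150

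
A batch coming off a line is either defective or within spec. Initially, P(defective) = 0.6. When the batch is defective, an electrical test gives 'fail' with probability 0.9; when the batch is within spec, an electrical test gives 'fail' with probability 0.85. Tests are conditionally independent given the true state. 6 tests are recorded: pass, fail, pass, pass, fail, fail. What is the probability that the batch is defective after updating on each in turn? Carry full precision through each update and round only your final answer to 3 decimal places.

After 'pass': P(defective) = 0.1·0.6000 / (0.1·0.6000 + 0.15·0.4000) ≈ 0.5000
After 'fail': P(defective) = 0.9·0.5000 / (0.9·0.5000 + 0.85·0.5000) ≈ 0.5143
After 'pass': P(defective) = 0.1·0.5143 / (0.1·0.5143 + 0.15·0.4857) ≈ 0.4138
After 'pass': P(defective) = 0.1·0.4138 / (0.1·0.4138 + 0.15·0.5862) ≈ 0.3200
After 'fail': P(defective) = 0.9·0.3200 / (0.9·0.3200 + 0.85·0.6800) ≈ 0.3326
After 'fail': P(defective) = 0.9·0.3326 / (0.9·0.3326 + 0.85·0.6674) ≈ 0.3454

0.345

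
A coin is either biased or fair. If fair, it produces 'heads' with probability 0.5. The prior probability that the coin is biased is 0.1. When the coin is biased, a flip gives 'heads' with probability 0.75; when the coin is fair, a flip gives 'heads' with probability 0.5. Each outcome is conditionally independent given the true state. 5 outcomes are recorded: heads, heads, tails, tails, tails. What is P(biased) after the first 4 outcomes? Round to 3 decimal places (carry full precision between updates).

After 'heads': P(biased) = 0.75·0.1000 / (0.75·0.1000 + 0.5·0.9000) ≈ 0.1429
After 'heads': P(biased) = 0.75·0.1429 / (0.75·0.1429 + 0.5·0.8571) ≈ 0.2000
After 'tails': P(biased) = 0.25·0.2000 / (0.25·0.2000 + 0.5·0.8000) ≈ 0.1111
After 'tails': P(biased) = 0.25·0.1111 / (0.25·0.1111 + 0.5·0.8889) ≈ 0.0588

0.059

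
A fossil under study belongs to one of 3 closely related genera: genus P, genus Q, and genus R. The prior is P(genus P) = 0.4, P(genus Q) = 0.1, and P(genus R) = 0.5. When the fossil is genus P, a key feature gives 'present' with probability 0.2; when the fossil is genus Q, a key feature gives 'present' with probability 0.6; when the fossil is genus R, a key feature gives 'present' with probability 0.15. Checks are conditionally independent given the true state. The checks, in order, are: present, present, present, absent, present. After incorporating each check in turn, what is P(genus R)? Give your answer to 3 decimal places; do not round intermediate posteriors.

After 'present': normaliser = 0.2·0.4000 + 0.6·0.1000 + 0.15·0.5000; P(genus P) ≈ 0.3721, P(genus Q) ≈ 0.2791, P(genus R) ≈ 0.3488
After 'present': normaliser = 0.2·0.3721 + 0.6·0.2791 + 0.15·0.3488; P(genus P) ≈ 0.2530, P(genus Q) ≈ 0.5692, P(genus R) ≈ 0.1779
After 'present': normaliser = 0.2·0.2530 + 0.6·0.5692 + 0.15·0.1779; P(genus P) ≈ 0.1208, P(genus Q) ≈ 0.8155, P(genus R) ≈ 0.0637
After 'absent': normaliser = 0.8·0.1208 + 0.4·0.8155 + 0.85·0.0637; P(genus P) ≈ 0.2026, P(genus Q) ≈ 0.6838, P(genus R) ≈ 0.1135
After 'present': normaliser = 0.2·0.2026 + 0.6·0.6838 + 0.15·0.1135; P(genus P) ≈ 0.0866, P(genus Q) ≈ 0.8770, P(genus R) ≈ 0.0364

0.036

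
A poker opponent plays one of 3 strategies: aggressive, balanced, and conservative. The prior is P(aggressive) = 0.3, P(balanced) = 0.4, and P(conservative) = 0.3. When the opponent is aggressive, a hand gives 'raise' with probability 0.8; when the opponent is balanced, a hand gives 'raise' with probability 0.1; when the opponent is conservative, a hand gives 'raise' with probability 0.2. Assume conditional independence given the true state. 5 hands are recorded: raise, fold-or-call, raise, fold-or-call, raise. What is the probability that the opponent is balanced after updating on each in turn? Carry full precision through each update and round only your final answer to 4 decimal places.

After 'raise': normaliser = 0.8·0.3000 + 0.1·0.4000 + 0.2·0.3000; P(aggressive) ≈ 0.7059, P(balanced) ≈ 0.1176, P(conservative) ≈ 0.1765
After 'fold-or-call': normaliser = 0.2·0.7059 + 0.9·0.1176 + 0.8·0.1765; P(aggressive) ≈ 0.3636, P(balanced) ≈ 0.2727, P(conservative) ≈ 0.3636
After 'raise': normaliser = 0.8·0.3636 + 0.1·0.2727 + 0.2·0.3636; P(aggressive) ≈ 0.7442, P(balanced) ≈ 0.0698, P(conservative) ≈ 0.1860
After 'fold-or-call': normaliser = 0.2·0.7442 + 0.9·0.0698 + 0.8·0.1860; P(aggressive) ≈ 0.4129, P(balanced) ≈ 0.1742, P(conservative) ≈ 0.4129
After 'raise': normaliser = 0.8·0.4129 + 0.1·0.1742 + 0.2·0.4129; P(aggressive) ≈ 0.7676, P(balanced) ≈ 0.0405, P(conservative) ≈ 0.1919

0.0405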